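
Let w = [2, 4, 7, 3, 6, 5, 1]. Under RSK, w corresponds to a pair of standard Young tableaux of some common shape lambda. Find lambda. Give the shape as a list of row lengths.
Row-insert each entry into an empty tableau.

After inserting 2: P = [[2]].
After inserting 4: P = [[2, 4]].
After inserting 7: P = [[2, 4, 7]].
After inserting 3: P = [[2, 3, 7], [4]].
After inserting 6: P = [[2, 3, 6], [4, 7]].
After inserting 5: P = [[2, 3, 5], [4, 6], [7]].
After inserting 1: P = [[1, 3, 5], [2, 6], [4], [7]].

The final insertion tableau P = [[1, 3, 5], [2, 6], [4], [7]] has shape [3, 2, 1, 1].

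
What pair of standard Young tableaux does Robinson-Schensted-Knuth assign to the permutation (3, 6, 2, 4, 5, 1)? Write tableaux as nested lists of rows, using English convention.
P = [[1, 4, 5], [2, 6], [3]], Q = [[1, 2, 5], [3, 4], [6]]

Insert each entry of the permutation into P by Schensted row insertion, recording in Q the position of each new cell.

Insert 3: appended to row 1. P = [[3]].
Insert 6: appended to row 1. P = [[3, 6]].
Insert 2: 2 bumps 3 from row 1; 3 starts row 2. P = [[2, 6], [3]].
Insert 4: 4 bumps 6 from row 1; 6 appends to row 2. P = [[2, 4], [3, 6]].
Insert 5: appended to row 1. P = [[2, 4, 5], [3, 6]].
Insert 1: 1 bumps 2 from row 1; 2 bumps 3 from row 2; 3 starts row 3. P = [[1, 4, 5], [2, 6], [3]].

So P = [[1, 4, 5], [2, 6], [3]], Q = [[1, 2, 5], [3, 4], [6]].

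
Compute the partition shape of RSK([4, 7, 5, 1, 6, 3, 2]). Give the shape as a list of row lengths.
[3, 2, 1, 1]

Row-insert each entry into an empty tableau.

After inserting 4: P = [[4]].
After inserting 7: P = [[4, 7]].
After inserting 5: P = [[4, 5], [7]].
After inserting 1: P = [[1, 5], [4], [7]].
After inserting 6: P = [[1, 5, 6], [4], [7]].
After inserting 3: P = [[1, 3, 6], [4, 5], [7]].
After inserting 2: P = [[1, 2, 6], [3, 5], [4], [7]].

The final insertion tableau P = [[1, 2, 6], [3, 5], [4], [7]] has shape [3, 2, 1, 1].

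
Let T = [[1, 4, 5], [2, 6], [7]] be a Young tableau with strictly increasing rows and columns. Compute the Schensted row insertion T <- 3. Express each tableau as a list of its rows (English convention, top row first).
[[1, 3, 5], [2, 4], [6], [7]]

In row 1, 3 replaces 4 (the leftmost entry greater than 3); 4 is bumped to row 2. In row 2, 4 replaces 6 (the leftmost entry greater than 4); 6 is bumped to row 3. In row 3, 6 replaces 7 (the leftmost entry greater than 6); 7 is bumped to row 4. 7 starts a new row 4. The new tableau is [[1, 3, 5], [2, 4], [6], [7]].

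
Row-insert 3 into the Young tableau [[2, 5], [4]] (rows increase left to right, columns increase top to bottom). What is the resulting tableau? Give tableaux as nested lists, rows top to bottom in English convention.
[[2, 3], [4, 5]]

In row 1, 3 replaces 5 (the leftmost entry greater than 3); 5 is bumped to row 2. 5 is appended to row 2. The new tableau is [[2, 3], [4, 5]].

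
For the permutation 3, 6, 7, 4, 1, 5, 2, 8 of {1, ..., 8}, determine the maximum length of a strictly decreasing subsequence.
3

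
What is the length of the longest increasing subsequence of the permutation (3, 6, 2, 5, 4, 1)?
2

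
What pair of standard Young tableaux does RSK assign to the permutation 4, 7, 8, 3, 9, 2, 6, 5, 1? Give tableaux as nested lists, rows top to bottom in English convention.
P = [[1, 5, 8, 9], [2, 6], [3, 7], [4]], Q = [[1, 2, 3, 5], [4, 7], [6, 8], [9]]

Insert each entry of the permutation into P by Schensted row insertion, recording in Q the position of each new cell.

Insert 4: appended to row 1. P = [[4]].
Insert 7: appended to row 1. P = [[4, 7]].
Insert 8: appended to row 1. P = [[4, 7, 8]].
Insert 3: 3 bumps 4 from row 1; 4 starts row 2. P = [[3, 7, 8], [4]].
Insert 9: appended to row 1. P = [[3, 7, 8, 9], [4]].
Insert 2: 2 bumps 3 from row 1; 3 bumps 4 from row 2; 4 starts row 3. P = [[2, 7, 8, 9], [3], [4]].
Insert 6: 6 bumps 7 from row 1; 7 appends to row 2. P = [[2, 6, 8, 9], [3, 7], [4]].
Insert 5: 5 bumps 6 from row 1; 6 bumps 7 from row 2; 7 appends to row 3. P = [[2, 5, 8, 9], [3, 6], [4, 7]].
Insert 1: 1 bumps 2 from row 1; 2 bumps 3 from row 2; 3 bumps 4 from row 3; 4 starts row 4. P = [[1, 5, 8, 9], [2, 6], [3, 7], [4]].

So P = [[1, 5, 8, 9], [2, 6], [3, 7], [4]], Q = [[1, 2, 3, 5], [4, 7], [6, 8], [9]].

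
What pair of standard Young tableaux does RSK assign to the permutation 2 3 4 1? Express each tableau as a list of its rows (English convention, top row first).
Insert each entry of the permutation into P by Schensted row insertion, recording in Q the position of each new cell.

After inserting 2: P = [[2]].
After inserting 3: P = [[2, 3]].
After inserting 4: P = [[2, 3, 4]].
After inserting 1: P = [[1, 3, 4], [2]].

So P = [[1, 3, 4], [2]], Q = [[1, 2, 3], [4]].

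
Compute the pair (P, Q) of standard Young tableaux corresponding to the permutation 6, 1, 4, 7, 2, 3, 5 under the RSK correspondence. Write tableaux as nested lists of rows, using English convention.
P = [[1, 2, 3, 5], [4, 7], [6]], Q = [[1, 3, 4, 7], [2, 6], [5]]

Insert each entry of the permutation into P by Schensted row insertion, recording in Q the position of each new cell.

After inserting 6: P = [[6]].
After inserting 1: P = [[1], [6]].
After inserting 4: P = [[1, 4], [6]].
After inserting 7: P = [[1, 4, 7], [6]].
After inserting 2: P = [[1, 2, 7], [4], [6]].
After inserting 3: P = [[1, 2, 3], [4, 7], [6]].
After inserting 5: P = [[1, 2, 3, 5], [4, 7], [6]].

So P = [[1, 2, 3, 5], [4, 7], [6]], Q = [[1, 3, 4, 7], [2, 6], [5]].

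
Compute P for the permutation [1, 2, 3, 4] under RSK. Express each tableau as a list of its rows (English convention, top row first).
P = [[1, 2, 3, 4]]

Insert 1: appended to row 1. P = [[1]].
Insert 2: appended to row 1. P = [[1, 2]].
Insert 3: appended to row 1. P = [[1, 2, 3]].
Insert 4: appended to row 1. P = [[1, 2, 3, 4]].

So P = [[1, 2, 3, 4]].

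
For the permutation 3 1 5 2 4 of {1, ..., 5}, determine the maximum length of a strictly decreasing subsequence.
2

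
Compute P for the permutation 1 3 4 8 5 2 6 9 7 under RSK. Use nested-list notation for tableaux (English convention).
P = [[1, 2, 4, 5, 6, 7], [3, 9], [8]]

After inserting 1: P = [[1]].
After inserting 3: P = [[1, 3]].
After inserting 4: P = [[1, 3, 4]].
After inserting 8: P = [[1, 3, 4, 8]].
After inserting 5: P = [[1, 3, 4, 5], [8]].
After inserting 2: P = [[1, 2, 4, 5], [3], [8]].
After inserting 6: P = [[1, 2, 4, 5, 6], [3], [8]].
After inserting 9: P = [[1, 2, 4, 5, 6, 9], [3], [8]].
After inserting 7: P = [[1, 2, 4, 5, 6, 7], [3, 9], [8]].

So P = [[1, 2, 4, 5, 6, 7], [3, 9], [8]].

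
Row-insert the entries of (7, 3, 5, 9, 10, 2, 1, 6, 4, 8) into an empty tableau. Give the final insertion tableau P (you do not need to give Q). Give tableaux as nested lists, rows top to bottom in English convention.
P = [[1, 4, 6, 8], [2, 5, 10], [3, 9], [7]]

Insert 7: appended to row 1. P = [[7]].
Insert 3: 3 bumps 7 from row 1; 7 starts row 2. P = [[3], [7]].
Insert 5: appended to row 1. P = [[3, 5], [7]].
Insert 9: appended to row 1. P = [[3, 5, 9], [7]].
Insert 10: appended to row 1. P = [[3, 5, 9, 10], [7]].
Insert 2: 2 bumps 3 from row 1; 3 bumps 7 from row 2; 7 starts row 3. P = [[2, 5, 9, 10], [3], [7]].
Insert 1: 1 bumps 2 from row 1; 2 bumps 3 from row 2; 3 bumps 7 from row 3; 7 starts row 4. P = [[1, 5, 9, 10], [2], [3], [7]].
Insert 6: 6 bumps 9 from row 1; 9 appends to row 2. P = [[1, 5, 6, 10], [2, 9], [3], [7]].
Insert 4: 4 bumps 5 from row 1; 5 bumps 9 from row 2; 9 appends to row 3. P = [[1, 4, 6, 10], [2, 5], [3, 9], [7]].
Insert 8: 8 bumps 10 from row 1; 10 appends to row 2. P = [[1, 4, 6, 8], [2, 5, 10], [3, 9], [7]].

So P = [[1, 4, 6, 8], [2, 5, 10], [3, 9], [7]].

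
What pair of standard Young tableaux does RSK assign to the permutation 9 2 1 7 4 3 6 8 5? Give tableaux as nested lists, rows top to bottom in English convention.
Insert each entry of the permutation into P by Schensted row insertion, recording in Q the position of each new cell.

Insert 9: appended to row 1. P = [[9]].
Insert 2: 2 bumps 9 from row 1; 9 starts row 2. P = [[2], [9]].
Insert 1: 1 bumps 2 from row 1; 2 bumps 9 from row 2; 9 starts row 3. P = [[1], [2], [9]].
Insert 7: appended to row 1. P = [[1, 7], [2], [9]].
Insert 4: 4 bumps 7 from row 1; 7 appends to row 2. P = [[1, 4], [2, 7], [9]].
Insert 3: 3 bumps 4 from row 1; 4 bumps 7 from row 2; 7 bumps 9 from row 3; 9 starts row 4. P = [[1, 3], [2, 4], [7], [9]].
Insert 6: appended to row 1. P = [[1, 3, 6], [2, 4], [7], [9]].
Insert 8: appended to row 1. P = [[1, 3, 6, 8], [2, 4], [7], [9]].
Insert 5: 5 bumps 6 from row 1; 6 appends to row 2. P = [[1, 3, 5, 8], [2, 4, 6], [7], [9]].

So P = [[1, 3, 5, 8], [2, 4, 6], [7], [9]], Q = [[1, 4, 7, 8], [2, 5, 9], [3], [6]].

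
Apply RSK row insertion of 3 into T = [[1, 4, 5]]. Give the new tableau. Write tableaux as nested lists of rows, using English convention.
In row 1, 3 replaces 4 (the leftmost entry greater than 3); 4 is bumped to row 2. 4 starts a new row 2. The new tableau is [[1, 3, 5], [4]].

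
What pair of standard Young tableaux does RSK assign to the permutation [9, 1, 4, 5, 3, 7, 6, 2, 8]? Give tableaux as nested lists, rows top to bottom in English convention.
Insert each entry of the permutation into P by Schensted row insertion, recording in Q the position of each new cell.

Insert 9: appended to row 1. P = [[9]].
Insert 1: 1 bumps 9 from row 1; 9 starts row 2. P = [[1], [9]].
Insert 4: appended to row 1. P = [[1, 4], [9]].
Insert 5: appended to row 1. P = [[1, 4, 5], [9]].
Insert 3: 3 bumps 4 from row 1; 4 bumps 9 from row 2; 9 starts row 3. P = [[1, 3, 5], [4], [9]].
Insert 7: appended to row 1. P = [[1, 3, 5, 7], [4], [9]].
Insert 6: 6 bumps 7 from row 1; 7 appends to row 2. P = [[1, 3, 5, 6], [4, 7], [9]].
Insert 2: 2 bumps 3 from row 1; 3 bumps 4 from row 2; 4 bumps 9 from row 3; 9 starts row 4. P = [[1, 2, 5, 6], [3, 7], [4], [9]].
Insert 8: appended to row 1. P = [[1, 2, 5, 6, 8], [3, 7], [4], [9]].

So P = [[1, 2, 5, 6, 8], [3, 7], [4], [9]], Q = [[1, 3, 4, 6, 9], [2, 7], [5], [8]].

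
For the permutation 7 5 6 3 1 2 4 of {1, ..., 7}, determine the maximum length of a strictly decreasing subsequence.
4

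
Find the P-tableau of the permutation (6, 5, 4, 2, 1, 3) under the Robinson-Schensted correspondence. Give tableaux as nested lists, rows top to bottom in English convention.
Insert 6: appended to row 1. P = [[6]].
Insert 5: 5 bumps 6 from row 1; 6 starts row 2. P = [[5], [6]].
Insert 4: 4 bumps 5 from row 1; 5 bumps 6 from row 2; 6 starts row 3. P = [[4], [5], [6]].
Insert 2: 2 bumps 4 from row 1; 4 bumps 5 from row 2; 5 bumps 6 from row 3; 6 starts row 4. P = [[2], [4], [5], [6]].
Insert 1: 1 bumps 2 from row 1; 2 bumps 4 from row 2; 4 bumps 5 from row 3; 5 bumps 6 from row 4; 6 starts row 5. P = [[1], [2], [4], [5], [6]].
Insert 3: appended to row 1. P = [[1, 3], [2], [4], [5], [6]].

So P = [[1, 3], [2], [4], [5], [6]].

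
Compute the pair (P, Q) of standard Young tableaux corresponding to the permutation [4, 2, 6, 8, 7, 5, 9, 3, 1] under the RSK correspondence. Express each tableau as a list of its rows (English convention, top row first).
Insert each entry of the permutation into P by Schensted row insertion, recording in Q the position of each new cell.

Insert 4: appended to row 1. P = [[4]].
Insert 2: 2 bumps 4 from row 1; 4 starts row 2. P = [[2], [4]].
Insert 6: appended to row 1. P = [[2, 6], [4]].
Insert 8: appended to row 1. P = [[2, 6, 8], [4]].
Insert 7: 7 bumps 8 from row 1; 8 appends to row 2. P = [[2, 6, 7], [4, 8]].
Insert 5: 5 bumps 6 from row 1; 6 bumps 8 from row 2; 8 starts row 3. P = [[2, 5, 7], [4, 6], [8]].
Insert 9: appended to row 1. P = [[2, 5, 7, 9], [4, 6], [8]].
Insert 3: 3 bumps 5 from row 1; 5 bumps 6 from row 2; 6 bumps 8 from row 3; 8 starts row 4. P = [[2, 3, 7, 9], [4, 5], [6], [8]].
Insert 1: 1 bumps 2 from row 1; 2 bumps 4 from row 2; 4 bumps 6 from row 3; 6 bumps 8 from row 4; 8 starts row 5. P = [[1, 3, 7, 9], [2, 5], [4], [6], [8]].

So P = [[1, 3, 7, 9], [2, 5], [4], [6], [8]], Q = [[1, 3, 4, 7], [2, 5], [6], [8], [9]].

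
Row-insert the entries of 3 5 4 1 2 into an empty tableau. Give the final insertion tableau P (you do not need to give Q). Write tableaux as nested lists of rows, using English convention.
Insert 3: appended to row 1. P = [[3]].
Insert 5: appended to row 1. P = [[3, 5]].
Insert 4: 4 bumps 5 from row 1; 5 starts row 2. P = [[3, 4], [5]].
Insert 1: 1 bumps 3 from row 1; 3 bumps 5 from row 2; 5 starts row 3. P = [[1, 4], [3], [5]].
Insert 2: 2 bumps 4 from row 1; 4 appends to row 2. P = [[1, 2], [3, 4], [5]].

So P = [[1, 2], [3, 4], [5]].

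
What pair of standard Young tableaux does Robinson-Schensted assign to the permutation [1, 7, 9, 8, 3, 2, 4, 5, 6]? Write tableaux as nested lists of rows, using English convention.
P = [[1, 2, 4, 5, 6], [3, 8], [7], [9]], Q = [[1, 2, 3, 8, 9], [4, 7], [5], [6]]

Insert each entry of the permutation into P by Schensted row insertion, recording in Q the position of each new cell.

Insert 1: appended to row 1. P = [[1]].
Insert 7: appended to row 1. P = [[1, 7]].
Insert 9: appended to row 1. P = [[1, 7, 9]].
Insert 8: 8 bumps 9 from row 1; 9 starts row 2. P = [[1, 7, 8], [9]].
Insert 3: 3 bumps 7 from row 1; 7 bumps 9 from row 2; 9 starts row 3. P = [[1, 3, 8], [7], [9]].
Insert 2: 2 bumps 3 from row 1; 3 bumps 7 from row 2; 7 bumps 9 from row 3; 9 starts row 4. P = [[1, 2, 8], [3], [7], [9]].
Insert 4: 4 bumps 8 from row 1; 8 appends to row 2. P = [[1, 2, 4], [3, 8], [7], [9]].
Insert 5: appended to row 1. P = [[1, 2, 4, 5], [3, 8], [7], [9]].
Insert 6: appended to row 1. P = [[1, 2, 4, 5, 6], [3, 8], [7], [9]].

So P = [[1, 2, 4, 5, 6], [3, 8], [7], [9]], Q = [[1, 2, 3, 8, 9], [4, 7], [5], [6]].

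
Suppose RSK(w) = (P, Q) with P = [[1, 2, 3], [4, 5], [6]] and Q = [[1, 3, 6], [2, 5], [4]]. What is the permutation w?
Reverse the RSK construction: for i from n down to 1, find the cell of Q containing i, remove the entry at that cell from P, and reverse-bump it up through P; the value ejected from row 1 is w(i).

Step i=6: Q has 6 at row 1, column 3; remove that cell from P, ejecting 3. So w(6) = 3. P is now [[1, 2], [4, 5], [6]].
Step i=5: Q has 5 at row 2, column 2; remove 5 from row 2 of P and reverse-bump: 5 enters row 1 and ejects 2. So w(5) = 2. P is now [[1, 5], [4], [6]].
Step i=4: Q has 4 at row 3, column 1; remove 6 from row 3 of P and reverse-bump: 6 enters row 2 and ejects 4; 4 enters row 1 and ejects 1. So w(4) = 1. P is now [[4, 5], [6]].
Step i=3: Q has 3 at row 1, column 2; remove that cell from P, ejecting 5. So w(3) = 5. P is now [[4], [6]].
Step i=2: Q has 2 at row 2, column 1; remove 6 from row 2 of P and reverse-bump: 6 enters row 1 and ejects 4. So w(2) = 4. P is now [[6]].
Step i=1: Q has 1 at row 1, column 1; remove that cell from P, ejecting 6. So w(1) = 6. P is now [].

So w = 6 4 5 1 2 3.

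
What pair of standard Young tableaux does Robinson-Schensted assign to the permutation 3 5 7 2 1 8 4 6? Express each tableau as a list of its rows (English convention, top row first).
Insert each entry of the permutation into P by Schensted row insertion, recording in Q the position of each new cell.

Insert 3: appended to row 1. P = [[3]].
Insert 5: appended to row 1. P = [[3, 5]].
Insert 7: appended to row 1. P = [[3, 5, 7]].
Insert 2: 2 bumps 3 from row 1; 3 starts row 2. P = [[2, 5, 7], [3]].
Insert 1: 1 bumps 2 from row 1; 2 bumps 3 from row 2; 3 starts row 3. P = [[1, 5, 7], [2], [3]].
Insert 8: appended to row 1. P = [[1, 5, 7, 8], [2], [3]].
Insert 4: 4 bumps 5 from row 1; 5 appends to row 2. P = [[1, 4, 7, 8], [2, 5], [3]].
Insert 6: 6 bumps 7 from row 1; 7 appends to row 2. P = [[1, 4, 6, 8], [2, 5, 7], [3]].

So P = [[1, 4, 6, 8], [2, 5, 7], [3]], Q = [[1, 2, 3, 6], [4, 7, 8], [5]].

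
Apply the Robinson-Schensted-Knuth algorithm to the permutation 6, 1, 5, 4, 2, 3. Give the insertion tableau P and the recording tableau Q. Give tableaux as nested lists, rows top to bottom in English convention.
P = [[1, 2, 3], [4], [5], [6]], Q = [[1, 3, 6], [2], [4], [5]]

Insert each entry of the permutation into P by Schensted row insertion, recording in Q the position of each new cell.

After inserting 6: P = [[6]].
After inserting 1: P = [[1], [6]].
After inserting 5: P = [[1, 5], [6]].
After inserting 4: P = [[1, 4], [5], [6]].
After inserting 2: P = [[1, 2], [4], [5], [6]].
After inserting 3: P = [[1, 2, 3], [4], [5], [6]].

So P = [[1, 2, 3], [4], [5], [6]], Q = [[1, 3, 6], [2], [4], [5]].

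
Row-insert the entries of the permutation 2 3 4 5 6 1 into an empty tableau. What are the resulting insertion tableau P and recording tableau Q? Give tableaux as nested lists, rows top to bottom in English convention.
Insert each entry of the permutation into P by Schensted row insertion, recording in Q the position of each new cell.

Insert 2: appended to row 1. P = [[2]].
Insert 3: appended to row 1. P = [[2, 3]].
Insert 4: appended to row 1. P = [[2, 3, 4]].
Insert 5: appended to row 1. P = [[2, 3, 4, 5]].
Insert 6: appended to row 1. P = [[2, 3, 4, 5, 6]].
Insert 1: 1 bumps 2 from row 1; 2 starts row 2. P = [[1, 3, 4, 5, 6], [2]].

So P = [[1, 3, 4, 5, 6], [2]], Q = [[1, 2, 3, 4, 5], [6]].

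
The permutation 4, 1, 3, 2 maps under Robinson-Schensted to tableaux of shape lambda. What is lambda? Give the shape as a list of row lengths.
Row-insert each entry into an empty tableau.

After inserting 4: P = [[4]].
After inserting 1: P = [[1], [4]].
After inserting 3: P = [[1, 3], [4]].
After inserting 2: P = [[1, 2], [3], [4]].

The final insertion tableau P = [[1, 2], [3], [4]] has shape [2, 1, 1].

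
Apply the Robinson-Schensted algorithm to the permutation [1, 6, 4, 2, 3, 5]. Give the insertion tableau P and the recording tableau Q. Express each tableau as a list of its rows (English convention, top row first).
P = [[1, 2, 3, 5], [4], [6]], Q = [[1, 2, 5, 6], [3], [4]]

Insert each entry of the permutation into P by Schensted row insertion, recording in Q the position of each new cell.

Insert 1: appended to row 1. P = [[1]].
Insert 6: appended to row 1. P = [[1, 6]].
Insert 4: 4 bumps 6 from row 1; 6 starts row 2. P = [[1, 4], [6]].
Insert 2: 2 bumps 4 from row 1; 4 bumps 6 from row 2; 6 starts row 3. P = [[1, 2], [4], [6]].
Insert 3: appended to row 1. P = [[1, 2, 3], [4], [6]].
Insert 5: appended to row 1. P = [[1, 2, 3, 5], [4], [6]].

So P = [[1, 2, 3, 5], [4], [6]], Q = [[1, 2, 5, 6], [3], [4]].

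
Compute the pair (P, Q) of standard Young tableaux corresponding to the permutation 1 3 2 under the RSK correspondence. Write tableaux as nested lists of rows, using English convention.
P = [[1, 2], [3]], Q = [[1, 2], [3]]

Insert each entry of the permutation into P by Schensted row insertion, recording in Q the position of each new cell.

Insert 1: appended to row 1. P = [[1]].
Insert 3: appended to row 1. P = [[1, 3]].
Insert 2: 2 bumps 3 from row 1; 3 starts row 2. P = [[1, 2], [3]].

So P = [[1, 2], [3]], Q = [[1, 2], [3]].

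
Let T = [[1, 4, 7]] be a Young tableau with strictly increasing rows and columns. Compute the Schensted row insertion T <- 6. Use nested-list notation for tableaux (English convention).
[[1, 4, 6], [7]]

In row 1, 6 replaces 7 (the leftmost entry greater than 6); 7 is bumped to row 2. 7 starts a new row 2. The new tableau is [[1, 4, 6], [7]].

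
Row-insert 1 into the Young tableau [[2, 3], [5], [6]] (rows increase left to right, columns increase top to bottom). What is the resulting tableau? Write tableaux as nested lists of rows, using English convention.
In row 1, 1 replaces 2 (the leftmost entry greater than 1); 2 is bumped to row 2. In row 2, 2 replaces 5 (the leftmost entry greater than 2); 5 is bumped to row 3. In row 3, 5 replaces 6 (the leftmost entry greater than 5); 6 is bumped to row 4. 6 starts a new row 4. The new tableau is [[1, 3], [2], [5], [6]].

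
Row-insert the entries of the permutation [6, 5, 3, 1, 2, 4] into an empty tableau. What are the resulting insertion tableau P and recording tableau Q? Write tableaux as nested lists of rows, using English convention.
Insert each entry of the permutation into P by Schensted row insertion, recording in Q the position of each new cell.

After inserting 6: P = [[6]].
After inserting 5: P = [[5], [6]].
After inserting 3: P = [[3], [5], [6]].
After inserting 1: P = [[1], [3], [5], [6]].
After inserting 2: P = [[1, 2], [3], [5], [6]].
After inserting 4: P = [[1, 2, 4], [3], [5], [6]].

So P = [[1, 2, 4], [3], [5], [6]], Q = [[1, 5, 6], [2], [3], [4]].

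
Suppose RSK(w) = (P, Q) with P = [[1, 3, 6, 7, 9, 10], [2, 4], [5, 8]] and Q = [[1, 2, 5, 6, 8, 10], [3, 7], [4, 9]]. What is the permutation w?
Reverse RSK: for i = n, n-1, ..., 1, locate i in Q, remove the corresponding corner cell from P, and reverse-bump its entry up through P; the value ejected from row 1 is w(i).

So w = 2 5 4 1 6 8 7 9 3 10.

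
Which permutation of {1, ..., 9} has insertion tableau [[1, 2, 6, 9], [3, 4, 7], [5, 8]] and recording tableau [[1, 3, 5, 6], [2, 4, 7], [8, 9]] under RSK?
Reverse RSK: for i = n, n-1, ..., 1, locate i in Q, remove the corresponding corner cell from P, and reverse-bump its entry up through P; the value ejected from row 1 is w(i).

So w = 3 1 5 4 8 9 7 2 6.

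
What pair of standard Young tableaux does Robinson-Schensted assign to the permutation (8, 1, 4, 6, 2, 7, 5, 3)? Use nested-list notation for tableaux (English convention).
P = [[1, 2, 3, 7], [4, 5], [6], [8]], Q = [[1, 3, 4, 6], [2, 7], [5], [8]]

Insert each entry of the permutation into P by Schensted row insertion, recording in Q the position of each new cell.

Insert 8: appended to row 1. P = [[8]], Q = [[1]].
Insert 1: 1 bumps 8 from row 1; 8 starts row 2. P = [[1], [8]], Q = [[1], [2]].
Insert 4: appended to row 1. P = [[1, 4], [8]], Q = [[1, 3], [2]].
Insert 6: appended to row 1. P = [[1, 4, 6], [8]], Q = [[1, 3, 4], [2]].
Insert 2: 2 bumps 4 from row 1; 4 bumps 8 from row 2; 8 starts row 3. P = [[1, 2, 6], [4], [8]], Q = [[1, 3, 4], [2], [5]].
Insert 7: appended to row 1. P = [[1, 2, 6, 7], [4], [8]], Q = [[1, 3, 4, 6], [2], [5]].
Insert 5: 5 bumps 6 from row 1; 6 appends to row 2. P = [[1, 2, 5, 7], [4, 6], [8]], Q = [[1, 3, 4, 6], [2, 7], [5]].
Insert 3: 3 bumps 5 from row 1; 5 bumps 6 from row 2; 6 bumps 8 from row 3; 8 starts row 4. P = [[1, 2, 3, 7], [4, 5], [6], [8]], Q = [[1, 3, 4, 6], [2, 7], [5], [8]].

So P = [[1, 2, 3, 7], [4, 5], [6], [8]], Q = [[1, 3, 4, 6], [2, 7], [5], [8]].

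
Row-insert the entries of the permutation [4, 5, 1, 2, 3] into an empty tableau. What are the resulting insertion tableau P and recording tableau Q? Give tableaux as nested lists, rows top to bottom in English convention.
Insert each entry of the permutation into P by Schensted row insertion, recording in Q the position of each new cell.

Insert 4: appended to row 1. P = [[4]].
Insert 5: appended to row 1. P = [[4, 5]].
Insert 1: 1 bumps 4 from row 1; 4 starts row 2. P = [[1, 5], [4]].
Insert 2: 2 bumps 5 from row 1; 5 appends to row 2. P = [[1, 2], [4, 5]].
Insert 3: appended to row 1. P = [[1, 2, 3], [4, 5]].

So P = [[1, 2, 3], [4, 5]], Q = [[1, 2, 5], [3, 4]].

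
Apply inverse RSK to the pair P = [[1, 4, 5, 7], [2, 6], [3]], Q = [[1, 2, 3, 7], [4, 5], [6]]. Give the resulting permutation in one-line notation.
Reverse the RSK construction: for i from n down to 1, find the cell of Q containing i, remove the entry at that cell from P, and reverse-bump it up through P; the value ejected from row 1 is w(i).

Step i=7: Q has 7 at row 1, column 4; remove that cell from P, ejecting 7. So w(7) = 7. P is now [[1, 4, 5], [2, 6], [3]].
Step i=6: Q has 6 at row 3, column 1; remove 3 from row 3 of P and reverse-bump: 3 enters row 2 and ejects 2; 2 enters row 1 and ejects 1. So w(6) = 1. P is now [[2, 4, 5], [3, 6]].
Step i=5: Q has 5 at row 2, column 2; remove 6 from row 2 of P and reverse-bump: 6 enters row 1 and ejects 5. So w(5) = 5. P is now [[2, 4, 6], [3]].
Step i=4: Q has 4 at row 2, column 1; remove 3 from row 2 of P and reverse-bump: 3 enters row 1 and ejects 2. So w(4) = 2. P is now [[3, 4, 6]].
Step i=3: Q has 3 at row 1, column 3; remove that cell from P, ejecting 6. So w(3) = 6. P is now [[3, 4]].
Step i=2: Q has 2 at row 1, column 2; remove that cell from P, ejecting 4. So w(2) = 4. P is now [[3]].
Step i=1: Q has 1 at row 1, column 1; remove that cell from P, ejecting 3. So w(1) = 3. P is now [].

So w = 3 4 6 2 5 1 7.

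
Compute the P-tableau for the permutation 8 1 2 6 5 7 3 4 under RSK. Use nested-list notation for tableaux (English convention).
Insert 8: appended to row 1. P = [[8]].
Insert 1: 1 bumps 8 from row 1; 8 starts row 2. P = [[1], [8]].
Insert 2: appended to row 1. P = [[1, 2], [8]].
Insert 6: appended to row 1. P = [[1, 2, 6], [8]].
Insert 5: 5 bumps 6 from row 1; 6 bumps 8 from row 2; 8 starts row 3. P = [[1, 2, 5], [6], [8]].
Insert 7: appended to row 1. P = [[1, 2, 5, 7], [6], [8]].
Insert 3: 3 bumps 5 from row 1; 5 bumps 6 from row 2; 6 bumps 8 from row 3; 8 starts row 4. P = [[1, 2, 3, 7], [5], [6], [8]].
Insert 4: 4 bumps 7 from row 1; 7 appends to row 2. P = [[1, 2, 3, 4], [5, 7], [6], [8]].

So P = [[1, 2, 3, 4], [5, 7], [6], [8]].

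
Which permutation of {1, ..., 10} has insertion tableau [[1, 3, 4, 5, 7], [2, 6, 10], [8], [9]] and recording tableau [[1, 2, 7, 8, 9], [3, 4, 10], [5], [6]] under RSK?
2 9 1 8 6 3 4 5 10 7

Reverse RSK: for i = n, n-1, ..., 1, locate i in Q, remove the corresponding corner cell from P, and reverse-bump its entry up through P; the value ejected from row 1 is w(i).

So w = 2 9 1 8 6 3 4 5 10 7.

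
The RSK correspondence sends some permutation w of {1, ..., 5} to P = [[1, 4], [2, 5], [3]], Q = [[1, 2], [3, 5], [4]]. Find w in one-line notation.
Reverse RSK: for i = n, n-1, ..., 1, locate i in Q, remove the corresponding corner cell from P, and reverse-bump its entry up through P; the value ejected from row 1 is w(i).

So w = 3 5 2 1 4.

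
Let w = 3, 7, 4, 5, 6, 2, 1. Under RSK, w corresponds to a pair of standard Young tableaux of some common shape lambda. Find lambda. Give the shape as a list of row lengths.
[4, 1, 1, 1]

RSK row insertion gives P = [[1, 4, 5, 6], [2], [3], [7]], which has shape [4, 1, 1, 1].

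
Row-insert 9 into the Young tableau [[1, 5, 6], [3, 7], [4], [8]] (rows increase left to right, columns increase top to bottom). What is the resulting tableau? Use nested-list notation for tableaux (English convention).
9 is larger than every entry of row 1, so it is appended to row 1. The new tableau is [[1, 5, 6, 9], [3, 7], [4], [8]].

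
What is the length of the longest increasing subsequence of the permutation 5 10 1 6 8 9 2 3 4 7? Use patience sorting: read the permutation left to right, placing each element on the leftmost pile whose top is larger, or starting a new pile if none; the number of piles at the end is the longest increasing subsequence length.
5

5: new pile. tops = [5]
10: new pile. tops = [5, 10]
1: onto pile 1 (replacing 5). tops = [1, 10]
6: onto pile 2 (replacing 10). tops = [1, 6]
8: new pile. tops = [1, 6, 8]
9: new pile. tops = [1, 6, 8, 9]
2: onto pile 2 (replacing 6). tops = [1, 2, 8, 9]
3: onto pile 3 (replacing 8). tops = [1, 2, 3, 9]
4: onto pile 4 (replacing 9). tops = [1, 2, 3, 4]
7: new pile. tops = [1, 2, 3, 4, 7]

5 piles, so the longest increasing subsequence has length 5.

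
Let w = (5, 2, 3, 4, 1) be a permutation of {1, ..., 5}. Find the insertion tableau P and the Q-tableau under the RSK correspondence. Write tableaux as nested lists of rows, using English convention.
P = [[1, 3, 4], [2], [5]], Q = [[1, 3, 4], [2], [5]]

Insert each entry of the permutation into P by Schensted row insertion, recording in Q the position of each new cell.

Insert 5: appended to row 1. P = [[5]].
Insert 2: 2 bumps 5 from row 1; 5 starts row 2. P = [[2], [5]].
Insert 3: appended to row 1. P = [[2, 3], [5]].
Insert 4: appended to row 1. P = [[2, 3, 4], [5]].
Insert 1: 1 bumps 2 from row 1; 2 bumps 5 from row 2; 5 starts row 3. P = [[1, 3, 4], [2], [5]].

So P = [[1, 3, 4], [2], [5]], Q = [[1, 3, 4], [2], [5]].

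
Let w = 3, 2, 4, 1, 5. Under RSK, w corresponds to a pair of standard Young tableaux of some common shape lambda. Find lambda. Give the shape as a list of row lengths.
Row-insert each entry into an empty tableau.

After inserting 3: P = [[3]].
After inserting 2: P = [[2], [3]].
After inserting 4: P = [[2, 4], [3]].
After inserting 1: P = [[1, 4], [2], [3]].
After inserting 5: P = [[1, 4, 5], [2], [3]].

The final insertion tableau P = [[1, 4, 5], [2], [3]] has shape [3, 1, 1].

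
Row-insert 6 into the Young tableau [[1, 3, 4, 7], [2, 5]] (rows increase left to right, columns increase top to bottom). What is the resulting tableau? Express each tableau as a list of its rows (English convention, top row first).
[[1, 3, 4, 6], [2, 5, 7]]

In row 1, 6 replaces 7 (the leftmost entry greater than 6); 7 is bumped to row 2. 7 is appended to row 2. The new tableau is [[1, 3, 4, 6], [2, 5, 7]].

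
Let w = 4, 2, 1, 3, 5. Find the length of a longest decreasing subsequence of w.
3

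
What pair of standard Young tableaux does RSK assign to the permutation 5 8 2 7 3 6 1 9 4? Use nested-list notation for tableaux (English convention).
Insert each entry of the permutation into P by Schensted row insertion, recording in Q the position of each new cell.

Insert 5: appended to row 1. P = [[5]].
Insert 8: appended to row 1. P = [[5, 8]].
Insert 2: 2 bumps 5 from row 1; 5 starts row 2. P = [[2, 8], [5]].
Insert 7: 7 bumps 8 from row 1; 8 appends to row 2. P = [[2, 7], [5, 8]].
Insert 3: 3 bumps 7 from row 1; 7 bumps 8 from row 2; 8 starts row 3. P = [[2, 3], [5, 7], [8]].
Insert 6: appended to row 1. P = [[2, 3, 6], [5, 7], [8]].
Insert 1: 1 bumps 2 from row 1; 2 bumps 5 from row 2; 5 bumps 8 from row 3; 8 starts row 4. P = [[1, 3, 6], [2, 7], [5], [8]].
Insert 9: appended to row 1. P = [[1, 3, 6, 9], [2, 7], [5], [8]].
Insert 4: 4 bumps 6 from row 1; 6 bumps 7 from row 2; 7 appends to row 3. P = [[1, 3, 4, 9], [2, 6], [5, 7], [8]].

So P = [[1, 3, 4, 9], [2, 6], [5, 7], [8]], Q = [[1, 2, 6, 8], [3, 4], [5, 9], [7]].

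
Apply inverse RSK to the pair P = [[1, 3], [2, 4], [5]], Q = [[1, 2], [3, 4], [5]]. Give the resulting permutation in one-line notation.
2 5 1 4 3

Reverse the RSK construction: for i from n down to 1, find the cell of Q containing i, remove the entry at that cell from P, and reverse-bump it up through P; the value ejected from row 1 is w(i).

Step i=5: Q has 5 at row 3, column 1; remove 5 from row 3 of P and reverse-bump: 5 enters row 2 and ejects 4; 4 enters row 1 and ejects 3. So w(5) = 3. P is now [[1, 4], [2, 5]].
Step i=4: Q has 4 at row 2, column 2; remove 5 from row 2 of P and reverse-bump: 5 enters row 1 and ejects 4. So w(4) = 4. P is now [[1, 5], [2]].
Step i=3: Q has 3 at row 2, column 1; remove 2 from row 2 of P and reverse-bump: 2 enters row 1 and ejects 1. So w(3) = 1. P is now [[2, 5]].
Step i=2: Q has 2 at row 1, column 2; remove that cell from P, ejecting 5. So w(2) = 5. P is now [[2]].
Step i=1: Q has 1 at row 1, column 1; remove that cell from P, ejecting 2. So w(1) = 2. P is now [].

So w = 2 5 1 4 3.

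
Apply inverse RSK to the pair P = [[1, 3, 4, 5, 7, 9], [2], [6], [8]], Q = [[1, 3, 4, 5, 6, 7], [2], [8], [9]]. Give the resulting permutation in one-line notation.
Reverse RSK: for i = n, n-1, ..., 1, locate i in Q, remove the corresponding corner cell from P, and reverse-bump its entry up through P; the value ejected from row 1 is w(i).

So w = 8 2 3 4 6 7 9 5 1.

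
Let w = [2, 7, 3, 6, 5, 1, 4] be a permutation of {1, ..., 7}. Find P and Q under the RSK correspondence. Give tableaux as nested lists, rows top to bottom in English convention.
P = [[1, 3, 4], [2, 5], [6], [7]], Q = [[1, 2, 4], [3, 7], [5], [6]]

Insert each entry of the permutation into P by Schensted row insertion, recording in Q the position of each new cell.

Insert 2: appended to row 1. P = [[2]].
Insert 7: appended to row 1. P = [[2, 7]].
Insert 3: 3 bumps 7 from row 1; 7 starts row 2. P = [[2, 3], [7]].
Insert 6: appended to row 1. P = [[2, 3, 6], [7]].
Insert 5: 5 bumps 6 from row 1; 6 bumps 7 from row 2; 7 starts row 3. P = [[2, 3, 5], [6], [7]].
Insert 1: 1 bumps 2 from row 1; 2 bumps 6 from row 2; 6 bumps 7 from row 3; 7 starts row 4. P = [[1, 3, 5], [2], [6], [7]].
Insert 4: 4 bumps 5 from row 1; 5 appends to row 2. P = [[1, 3, 4], [2, 5], [6], [7]].

So P = [[1, 3, 4], [2, 5], [6], [7]], Q = [[1, 2, 4], [3, 7], [5], [6]].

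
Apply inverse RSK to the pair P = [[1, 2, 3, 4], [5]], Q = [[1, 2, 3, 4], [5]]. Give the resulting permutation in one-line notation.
Reverse the RSK construction: for i from n down to 1, find the cell of Q containing i, remove the entry at that cell from P, and reverse-bump it up through P; the value ejected from row 1 is w(i).

Step i=5: Q has 5 at row 2, column 1; remove 5 from row 2 of P and reverse-bump: 5 enters row 1 and ejects 4. So w(5) = 4. P is now [[1, 2, 3, 5]].
Step i=4: Q has 4 at row 1, column 4; remove that cell from P, ejecting 5. So w(4) = 5. P is now [[1, 2, 3]].
Step i=3: Q has 3 at row 1, column 3; remove that cell from P, ejecting 3. So w(3) = 3. P is now [[1, 2]].
Step i=2: Q has 2 at row 1, column 2; remove that cell from P, ejecting 2. So w(2) = 2. P is now [[1]].
Step i=1: Q has 1 at row 1, column 1; remove that cell from P, ejecting 1. So w(1) = 1. P is now [].

So w = 1 2 3 5 4.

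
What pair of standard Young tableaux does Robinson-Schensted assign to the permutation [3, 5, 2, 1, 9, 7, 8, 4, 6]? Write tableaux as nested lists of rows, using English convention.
P = [[1, 4, 6, 8], [2, 5, 7], [3, 9]], Q = [[1, 2, 5, 7], [3, 6, 9], [4, 8]]

Insert each entry of the permutation into P by Schensted row insertion, recording in Q the position of each new cell.

Insert 3: appended to row 1. P = [[3]], Q = [[1]].
Insert 5: appended to row 1. P = [[3, 5]], Q = [[1, 2]].
Insert 2: 2 bumps 3 from row 1; 3 starts row 2. P = [[2, 5], [3]], Q = [[1, 2], [3]].
Insert 1: 1 bumps 2 from row 1; 2 bumps 3 from row 2; 3 starts row 3. P = [[1, 5], [2], [3]], Q = [[1, 2], [3], [4]].
Insert 9: appended to row 1. P = [[1, 5, 9], [2], [3]], Q = [[1, 2, 5], [3], [4]].
Insert 7: 7 bumps 9 from row 1; 9 appends to row 2. P = [[1, 5, 7], [2, 9], [3]], Q = [[1, 2, 5], [3, 6], [4]].
Insert 8: appended to row 1. P = [[1, 5, 7, 8], [2, 9], [3]], Q = [[1, 2, 5, 7], [3, 6], [4]].
Insert 4: 4 bumps 5 from row 1; 5 bumps 9 from row 2; 9 appends to row 3. P = [[1, 4, 7, 8], [2, 5], [3, 9]], Q = [[1, 2, 5, 7], [3, 6], [4, 8]].
Insert 6: 6 bumps 7 from row 1; 7 appends to row 2. P = [[1, 4, 6, 8], [2, 5, 7], [3, 9]], Q = [[1, 2, 5, 7], [3, 6, 9], [4, 8]].

So P = [[1, 4, 6, 8], [2, 5, 7], [3, 9]], Q = [[1, 2, 5, 7], [3, 6, 9], [4, 8]].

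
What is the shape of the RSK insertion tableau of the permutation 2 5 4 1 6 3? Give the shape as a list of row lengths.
[3, 2, 1]

RSK row insertion gives P = [[1, 3, 6], [2, 4], [5]], which has shape [3, 2, 1].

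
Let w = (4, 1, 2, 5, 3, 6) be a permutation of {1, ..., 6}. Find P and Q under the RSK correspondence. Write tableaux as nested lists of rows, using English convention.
P = [[1, 2, 3, 6], [4, 5]], Q = [[1, 3, 4, 6], [2, 5]]

Insert each entry of the permutation into P by Schensted row insertion, recording in Q the position of each new cell.

Insert 4: appended to row 1. P = [[4]].
Insert 1: 1 bumps 4 from row 1; 4 starts row 2. P = [[1], [4]].
Insert 2: appended to row 1. P = [[1, 2], [4]].
Insert 5: appended to row 1. P = [[1, 2, 5], [4]].
Insert 3: 3 bumps 5 from row 1; 5 appends to row 2. P = [[1, 2, 3], [4, 5]].
Insert 6: appended to row 1. P = [[1, 2, 3, 6], [4, 5]].

So P = [[1, 2, 3, 6], [4, 5]], Q = [[1, 3, 4, 6], [2, 5]].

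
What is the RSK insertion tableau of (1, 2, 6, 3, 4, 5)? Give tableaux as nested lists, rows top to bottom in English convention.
P = [[1, 2, 3, 4, 5], [6]]

Insert 1: appended to row 1. P = [[1]].
Insert 2: appended to row 1. P = [[1, 2]].
Insert 6: appended to row 1. P = [[1, 2, 6]].
Insert 3: 3 bumps 6 from row 1; 6 starts row 2. P = [[1, 2, 3], [6]].
Insert 4: appended to row 1. P = [[1, 2, 3, 4], [6]].
Insert 5: appended to row 1. P = [[1, 2, 3, 4, 5], [6]].

So P = [[1, 2, 3, 4, 5], [6]].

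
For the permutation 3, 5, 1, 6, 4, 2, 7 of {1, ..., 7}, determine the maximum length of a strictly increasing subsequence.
4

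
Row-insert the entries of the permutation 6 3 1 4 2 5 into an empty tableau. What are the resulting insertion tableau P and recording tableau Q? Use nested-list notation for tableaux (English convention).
P = [[1, 2, 5], [3, 4], [6]], Q = [[1, 4, 6], [2, 5], [3]]

Insert each entry of the permutation into P by Schensted row insertion, recording in Q the position of each new cell.

Insert 6: appended to row 1. P = [[6]].
Insert 3: 3 bumps 6 from row 1; 6 starts row 2. P = [[3], [6]].
Insert 1: 1 bumps 3 from row 1; 3 bumps 6 from row 2; 6 starts row 3. P = [[1], [3], [6]].
Insert 4: appended to row 1. P = [[1, 4], [3], [6]].
Insert 2: 2 bumps 4 from row 1; 4 appends to row 2. P = [[1, 2], [3, 4], [6]].
Insert 5: appended to row 1. P = [[1, 2, 5], [3, 4], [6]].

So P = [[1, 2, 5], [3, 4], [6]], Q = [[1, 4, 6], [2, 5], [3]].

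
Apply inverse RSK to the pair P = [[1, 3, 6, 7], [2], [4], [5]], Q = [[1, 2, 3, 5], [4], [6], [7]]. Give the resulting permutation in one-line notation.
2 5 6 4 7 3 1

Reverse the RSK construction: for i from n down to 1, find the cell of Q containing i, remove the entry at that cell from P, and reverse-bump it up through P; the value ejected from row 1 is w(i).

Step i=7: Q has 7 at row 4, column 1; remove 5 from row 4 of P and reverse-bump: 5 enters row 3 and ejects 4; 4 enters row 2 and ejects 2; 2 enters row 1 and ejects 1. So w(7) = 1. P is now [[2, 3, 6, 7], [4], [5]].
Step i=6: Q has 6 at row 3, column 1; remove 5 from row 3 of P and reverse-bump: 5 enters row 2 and ejects 4; 4 enters row 1 and ejects 3. So w(6) = 3. P is now [[2, 4, 6, 7], [5]].
Step i=5: Q has 5 at row 1, column 4; remove that cell from P, ejecting 7. So w(5) = 7. P is now [[2, 4, 6], [5]].
Step i=4: Q has 4 at row 2, column 1; remove 5 from row 2 of P and reverse-bump: 5 enters row 1 and ejects 4. So w(4) = 4. P is now [[2, 5, 6]].
Step i=3: Q has 3 at row 1, column 3; remove that cell from P, ejecting 6. So w(3) = 6. P is now [[2, 5]].
Step i=2: Q has 2 at row 1, column 2; remove that cell from P, ejecting 5. So w(2) = 5. P is now [[2]].
Step i=1: Q has 1 at row 1, column 1; remove that cell from P, ejecting 2. So w(1) = 2. P is now [].

So w = 2 5 6 4 7 3 1.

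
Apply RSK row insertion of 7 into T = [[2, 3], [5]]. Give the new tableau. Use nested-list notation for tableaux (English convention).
7 is larger than every entry of row 1, so it is appended to row 1. The new tableau is [[2, 3, 7], [5]].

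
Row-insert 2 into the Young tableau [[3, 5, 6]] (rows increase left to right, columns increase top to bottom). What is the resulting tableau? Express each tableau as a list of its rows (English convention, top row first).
In row 1, 2 replaces 3 (the leftmost entry greater than 2); 3 is bumped to row 2. 3 starts a new row 2. The new tableau is [[2, 5, 6], [3]].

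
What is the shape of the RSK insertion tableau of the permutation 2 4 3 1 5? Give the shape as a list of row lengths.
[3, 1, 1]

Row-insert each entry into an empty tableau.

After inserting 2: P = [[2]].
After inserting 4: P = [[2, 4]].
After inserting 3: P = [[2, 3], [4]].
After inserting 1: P = [[1, 3], [2], [4]].
After inserting 5: P = [[1, 3, 5], [2], [4]].

The final insertion tableau P = [[1, 3, 5], [2], [4]] has shape [3, 1, 1].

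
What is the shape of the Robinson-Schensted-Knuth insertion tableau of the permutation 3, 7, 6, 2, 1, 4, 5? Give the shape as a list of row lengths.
[3, 2, 1, 1]

Row-insert each entry into an empty tableau.

After inserting 3: P = [[3]].
After inserting 7: P = [[3, 7]].
After inserting 6: P = [[3, 6], [7]].
After inserting 2: P = [[2, 6], [3], [7]].
After inserting 1: P = [[1, 6], [2], [3], [7]].
After inserting 4: P = [[1, 4], [2, 6], [3], [7]].
After inserting 5: P = [[1, 4, 5], [2, 6], [3], [7]].

The final insertion tableau P = [[1, 4, 5], [2, 6], [3], [7]] has shape [3, 2, 1, 1].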